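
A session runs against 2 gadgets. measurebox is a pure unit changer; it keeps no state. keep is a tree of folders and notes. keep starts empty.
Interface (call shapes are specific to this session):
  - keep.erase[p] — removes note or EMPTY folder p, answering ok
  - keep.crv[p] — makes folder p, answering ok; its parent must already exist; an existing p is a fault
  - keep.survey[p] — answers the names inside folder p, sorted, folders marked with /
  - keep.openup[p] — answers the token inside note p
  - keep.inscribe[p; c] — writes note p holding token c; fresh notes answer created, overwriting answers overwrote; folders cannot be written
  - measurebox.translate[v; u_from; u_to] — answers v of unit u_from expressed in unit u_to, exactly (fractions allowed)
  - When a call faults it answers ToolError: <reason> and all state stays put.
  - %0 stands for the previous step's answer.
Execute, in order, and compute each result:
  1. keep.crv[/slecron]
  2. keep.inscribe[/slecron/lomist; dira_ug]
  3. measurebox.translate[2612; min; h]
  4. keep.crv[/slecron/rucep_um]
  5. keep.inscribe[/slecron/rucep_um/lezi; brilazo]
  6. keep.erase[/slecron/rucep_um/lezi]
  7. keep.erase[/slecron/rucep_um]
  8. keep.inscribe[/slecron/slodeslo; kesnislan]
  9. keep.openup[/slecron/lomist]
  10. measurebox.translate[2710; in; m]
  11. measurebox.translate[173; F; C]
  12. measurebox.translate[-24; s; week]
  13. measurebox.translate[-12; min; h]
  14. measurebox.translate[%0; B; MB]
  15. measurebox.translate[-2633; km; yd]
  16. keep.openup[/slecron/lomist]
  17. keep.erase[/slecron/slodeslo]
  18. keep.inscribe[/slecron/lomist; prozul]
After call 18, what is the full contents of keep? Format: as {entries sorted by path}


Next I call keep.crv with p→/slecron, yielding ok.
I call keep.inscribe with p→/slecron/lomist, c→dira_ug, and see created.
I invoke measurebox.translate with v→2612, u_from→min, u_to→h, and observe 653/15.
Using keep.crv with p→/slecron/rucep_um, → ok.
Now I run keep.inscribe with p→/slecron/rucep_um/lezi, c→brilazo, and get created.
I use keep.erase with p→/slecron/rucep_um/lezi, and get ok.
I invoke keep.erase with p→/slecron/rucep_um, — result: ok.
I invoke keep.inscribe with p→/slecron/slodeslo, c→kesnislan, — result: created.
Calling keep.openup with p→/slecron/lomist, → dira_ug.
I invoke measurebox.translate with v→2710, u_from→in, u_to→m, giving 34417/500.
Calling measurebox.translate with v→173, u_from→F, u_to→C, which returns 235/3.
Using measurebox.translate with v→-24, u_from→s, u_to→week, — result: -1/25200.
Now I run measurebox.translate with v→-12, u_from→min, u_to→h: -1/5.
I invoke measurebox.translate with v→%0, u_from→B, u_to→MB, and get -1/5000000.
I invoke measurebox.translate with v→-2633, u_from→km, u_to→yd: -3291250000/1143.
Invoking keep.openup with p→/slecron/lomist, and get dira_ug.
Calling keep.erase with p→/slecron/slodeslo, → ok.
I call keep.inscribe with p→/slecron/lomist, c→prozul, yielding overwrote.

Answer: {slecron/, slecron/lomist=prozul}


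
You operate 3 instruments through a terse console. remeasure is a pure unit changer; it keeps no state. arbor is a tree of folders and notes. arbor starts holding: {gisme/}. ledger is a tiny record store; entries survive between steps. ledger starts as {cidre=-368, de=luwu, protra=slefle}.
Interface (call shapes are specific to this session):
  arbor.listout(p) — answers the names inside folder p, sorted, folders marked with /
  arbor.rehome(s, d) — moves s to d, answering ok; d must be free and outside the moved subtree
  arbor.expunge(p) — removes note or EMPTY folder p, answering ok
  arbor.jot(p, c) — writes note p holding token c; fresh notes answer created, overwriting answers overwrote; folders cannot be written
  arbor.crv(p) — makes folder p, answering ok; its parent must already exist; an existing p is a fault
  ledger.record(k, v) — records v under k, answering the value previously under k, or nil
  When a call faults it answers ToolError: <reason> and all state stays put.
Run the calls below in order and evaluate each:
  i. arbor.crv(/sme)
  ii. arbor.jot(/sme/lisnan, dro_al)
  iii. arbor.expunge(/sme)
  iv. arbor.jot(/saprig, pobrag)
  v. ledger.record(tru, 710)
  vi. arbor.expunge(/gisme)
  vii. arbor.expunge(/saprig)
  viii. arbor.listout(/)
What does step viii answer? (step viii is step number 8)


Answer: [sme/]

Derivation:
Invoking arbor.crv using p=/sme, and see ok.
Invoking arbor.jot using p=/sme/lisnan, c=dro_al, yielding created.
I use arbor.expunge using p=/sme, and observe ToolError: not empty.
Invoking arbor.jot using p=/saprig, c=pobrag, which returns created.
I run ledger.record using k=tru, v=710, → nil.
I try arbor.expunge using p=/gisme, and get ok.
I try arbor.expunge using p=/saprig, → ok.
Now I run arbor.listout using p=/, — result: [sme/].


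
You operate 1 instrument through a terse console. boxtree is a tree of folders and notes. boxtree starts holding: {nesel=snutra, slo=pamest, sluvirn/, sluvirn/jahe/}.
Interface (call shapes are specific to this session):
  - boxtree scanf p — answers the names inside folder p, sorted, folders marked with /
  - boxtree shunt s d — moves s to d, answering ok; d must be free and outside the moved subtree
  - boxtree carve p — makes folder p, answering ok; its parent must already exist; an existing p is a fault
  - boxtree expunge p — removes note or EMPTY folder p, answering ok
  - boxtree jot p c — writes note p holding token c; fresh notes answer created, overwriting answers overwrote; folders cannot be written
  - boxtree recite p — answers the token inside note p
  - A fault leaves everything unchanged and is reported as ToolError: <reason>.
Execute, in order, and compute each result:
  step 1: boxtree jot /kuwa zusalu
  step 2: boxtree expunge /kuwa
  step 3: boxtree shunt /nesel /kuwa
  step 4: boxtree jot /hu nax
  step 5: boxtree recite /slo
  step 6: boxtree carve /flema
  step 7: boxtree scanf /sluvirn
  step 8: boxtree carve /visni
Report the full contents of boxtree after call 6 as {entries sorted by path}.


Answer: {flema/, hu=nax, kuwa=snutra, slo=pamest, sluvirn/, sluvirn/jahe/}

Derivation:
% boxtree jot(p→/kuwa, c→zusalu) == created
% boxtree expunge(p→/kuwa) == ok
% boxtree shunt(s→/nesel, d→/kuwa) == ok
% boxtree jot(p→/hu, c→nax) == created
% boxtree recite(p→/slo) == pamest
% boxtree carve(p→/flema) == ok
% boxtree scanf(p→/sluvirn) == [jahe/]
% boxtree carve(p→/visni) == ok


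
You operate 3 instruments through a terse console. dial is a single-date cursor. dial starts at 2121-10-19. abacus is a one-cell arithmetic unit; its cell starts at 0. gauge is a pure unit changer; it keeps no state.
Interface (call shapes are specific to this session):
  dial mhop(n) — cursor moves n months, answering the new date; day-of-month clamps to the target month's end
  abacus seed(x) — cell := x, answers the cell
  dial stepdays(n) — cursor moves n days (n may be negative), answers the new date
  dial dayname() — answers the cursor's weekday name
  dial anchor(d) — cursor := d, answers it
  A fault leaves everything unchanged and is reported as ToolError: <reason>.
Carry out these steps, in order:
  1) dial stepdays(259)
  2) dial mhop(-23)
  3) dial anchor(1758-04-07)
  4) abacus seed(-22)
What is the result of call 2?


! 1. dial stepdays(n→259) -> 2122-07-05
! 2. dial mhop(n→-23) -> 2120-08-05
! 3. dial anchor(d→1758-04-07) -> 1758-04-07
! 4. abacus seed(x→-22) -> -22

Answer: 2120-08-05


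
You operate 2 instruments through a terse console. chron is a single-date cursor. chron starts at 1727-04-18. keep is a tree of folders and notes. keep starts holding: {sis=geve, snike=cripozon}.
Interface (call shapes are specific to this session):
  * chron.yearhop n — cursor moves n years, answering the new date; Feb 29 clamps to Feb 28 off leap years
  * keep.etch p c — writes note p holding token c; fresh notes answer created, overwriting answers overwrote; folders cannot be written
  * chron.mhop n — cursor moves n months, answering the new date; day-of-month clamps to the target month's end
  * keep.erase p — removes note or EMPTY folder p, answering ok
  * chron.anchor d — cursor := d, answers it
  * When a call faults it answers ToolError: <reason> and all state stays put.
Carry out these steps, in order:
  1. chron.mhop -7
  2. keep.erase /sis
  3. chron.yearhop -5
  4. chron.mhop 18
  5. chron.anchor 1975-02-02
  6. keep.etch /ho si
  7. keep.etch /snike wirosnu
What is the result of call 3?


Answer: 1721-09-18

Derivation:
~$ chron.mhop n→-7
  1726-09-18
~$ keep.erase p→/sis
  ok
~$ chron.yearhop n→-5
  1721-09-18
~$ chron.mhop n→18
  1723-03-18
~$ chron.anchor d→1975-02-02
  1975-02-02
~$ keep.etch p→/ho c→si
  created
~$ keep.etch p→/snike c→wirosnu
  overwrote


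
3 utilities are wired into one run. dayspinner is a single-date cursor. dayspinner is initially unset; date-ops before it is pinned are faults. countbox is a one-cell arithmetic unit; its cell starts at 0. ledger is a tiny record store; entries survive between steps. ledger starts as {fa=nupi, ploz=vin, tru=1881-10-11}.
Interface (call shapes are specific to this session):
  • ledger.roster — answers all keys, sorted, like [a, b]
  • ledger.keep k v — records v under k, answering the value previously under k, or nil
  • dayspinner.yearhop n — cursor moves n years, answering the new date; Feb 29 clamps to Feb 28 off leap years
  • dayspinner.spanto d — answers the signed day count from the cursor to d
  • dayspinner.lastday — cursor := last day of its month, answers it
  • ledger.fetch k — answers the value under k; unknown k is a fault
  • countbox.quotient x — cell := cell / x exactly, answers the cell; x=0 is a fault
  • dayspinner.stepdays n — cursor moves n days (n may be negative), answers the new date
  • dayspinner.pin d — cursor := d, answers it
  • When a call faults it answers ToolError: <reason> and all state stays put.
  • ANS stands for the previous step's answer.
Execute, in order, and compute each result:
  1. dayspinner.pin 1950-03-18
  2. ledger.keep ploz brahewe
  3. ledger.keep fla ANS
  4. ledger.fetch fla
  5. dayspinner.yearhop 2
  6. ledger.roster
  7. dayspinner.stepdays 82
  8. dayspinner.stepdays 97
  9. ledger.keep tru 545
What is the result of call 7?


-- dayspinner.pin(d: 1950-03-18) == 1950-03-18
-- ledger.keep(k: ploz, v: brahewe) == vin
-- ledger.keep(k: fla, v: ANS) == nil
-- ledger.fetch(k: fla) == vin
-- dayspinner.yearhop(n: 2) == 1952-03-18
-- ledger.roster() == [fa, fla, ploz, tru]
-- dayspinner.stepdays(n: 82) == 1952-06-08
-- dayspinner.stepdays(n: 97) == 1952-09-13
-- ledger.keep(k: tru, v: 545) == 1881-10-11

Answer: 1952-06-08


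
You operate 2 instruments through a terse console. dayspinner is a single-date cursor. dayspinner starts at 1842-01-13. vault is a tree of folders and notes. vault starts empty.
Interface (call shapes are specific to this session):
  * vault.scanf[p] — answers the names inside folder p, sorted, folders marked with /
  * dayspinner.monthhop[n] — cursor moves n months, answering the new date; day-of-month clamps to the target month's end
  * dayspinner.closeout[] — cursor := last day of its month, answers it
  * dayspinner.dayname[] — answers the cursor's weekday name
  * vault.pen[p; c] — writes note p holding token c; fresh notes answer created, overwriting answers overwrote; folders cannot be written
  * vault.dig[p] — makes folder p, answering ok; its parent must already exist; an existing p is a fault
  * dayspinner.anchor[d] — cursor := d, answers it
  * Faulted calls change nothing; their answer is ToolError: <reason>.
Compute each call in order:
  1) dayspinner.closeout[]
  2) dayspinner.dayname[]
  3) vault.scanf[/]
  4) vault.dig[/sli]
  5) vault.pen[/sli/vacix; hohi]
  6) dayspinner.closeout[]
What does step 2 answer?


Answer: Monday

Derivation:
# dayspinner.closeout() ~> 1842-01-31
# dayspinner.dayname() ~> Monday
# vault.scanf(p='/') ~> []
# vault.dig(p='/sli') ~> ok
# vault.pen(p='/sli/vacix', c='hohi') ~> created
# dayspinner.closeout() ~> 1842-01-31


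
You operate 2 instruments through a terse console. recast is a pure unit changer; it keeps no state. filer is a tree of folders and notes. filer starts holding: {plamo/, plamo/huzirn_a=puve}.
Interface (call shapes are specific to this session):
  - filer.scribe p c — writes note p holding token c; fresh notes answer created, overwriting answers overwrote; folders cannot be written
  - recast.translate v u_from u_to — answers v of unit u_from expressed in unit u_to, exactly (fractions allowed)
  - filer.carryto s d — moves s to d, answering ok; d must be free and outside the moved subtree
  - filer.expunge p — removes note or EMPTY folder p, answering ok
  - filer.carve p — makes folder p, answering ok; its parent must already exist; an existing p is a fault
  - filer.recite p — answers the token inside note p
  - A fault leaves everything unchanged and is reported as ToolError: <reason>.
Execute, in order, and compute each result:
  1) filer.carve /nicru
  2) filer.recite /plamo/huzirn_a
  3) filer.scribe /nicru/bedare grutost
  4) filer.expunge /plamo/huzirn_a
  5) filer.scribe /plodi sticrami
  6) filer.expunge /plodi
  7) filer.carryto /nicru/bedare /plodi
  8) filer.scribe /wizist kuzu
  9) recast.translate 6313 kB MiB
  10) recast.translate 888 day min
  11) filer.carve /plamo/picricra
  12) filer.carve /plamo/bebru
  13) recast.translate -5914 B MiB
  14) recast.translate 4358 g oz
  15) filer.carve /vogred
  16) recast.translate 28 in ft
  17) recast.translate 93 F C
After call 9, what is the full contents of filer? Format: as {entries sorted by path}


$ filer.carve p=/nicru
  ok
$ filer.recite p=/plamo/huzirn_a
  puve
$ filer.scribe p=/nicru/bedare c=grutost
  created
$ filer.expunge p=/plamo/huzirn_a
  ok
$ filer.scribe p=/plodi c=sticrami
  created
$ filer.expunge p=/plodi
  ok
$ filer.carryto s=/nicru/bedare d=/plodi
  ok
$ filer.scribe p=/wizist c=kuzu
  created
$ recast.translate v=6313 u_from=kB u_to=MiB
  789125/131072
$ recast.translate v=888 u_from=day u_to=min
  1278720
$ filer.carve p=/plamo/picricra
  ok
$ filer.carve p=/plamo/bebru
  ok
$ recast.translate v=-5914 u_from=B u_to=MiB
  -2957/524288
$ recast.translate v=4358 u_from=g u_to=oz
  6972800000/45359237
$ filer.carve p=/vogred
  ok
$ recast.translate v=28 u_from=in u_to=ft
  7/3
$ recast.translate v=93 u_from=F u_to=C
  305/9

Answer: {nicru/, plamo/, plodi=grutost, wizist=kuzu}


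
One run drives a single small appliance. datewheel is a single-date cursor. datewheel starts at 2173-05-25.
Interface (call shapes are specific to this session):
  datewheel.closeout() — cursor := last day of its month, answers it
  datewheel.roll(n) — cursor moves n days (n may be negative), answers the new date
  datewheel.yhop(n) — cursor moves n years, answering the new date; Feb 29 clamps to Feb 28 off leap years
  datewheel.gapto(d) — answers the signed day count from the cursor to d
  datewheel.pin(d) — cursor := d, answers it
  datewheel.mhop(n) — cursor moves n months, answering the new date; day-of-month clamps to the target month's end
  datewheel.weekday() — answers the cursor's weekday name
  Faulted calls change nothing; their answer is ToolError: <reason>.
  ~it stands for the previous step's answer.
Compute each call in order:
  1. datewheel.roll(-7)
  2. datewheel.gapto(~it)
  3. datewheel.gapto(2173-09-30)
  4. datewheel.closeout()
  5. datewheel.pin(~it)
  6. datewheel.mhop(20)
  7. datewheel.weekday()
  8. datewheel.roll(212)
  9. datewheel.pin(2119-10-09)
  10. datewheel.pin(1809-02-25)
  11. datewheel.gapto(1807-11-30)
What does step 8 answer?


Step: datewheel.roll[n=-7]
Result: 2173-05-18
Step: datewheel.gapto[d=~it]
Result: 0
Step: datewheel.gapto[d=2173-09-30]
Result: 135
Step: datewheel.closeout[]
Result: 2173-05-31
Step: datewheel.pin[d=~it]
Result: 2173-05-31
Step: datewheel.mhop[n=20]
Result: 2175-01-31
Step: datewheel.weekday[]
Result: Tuesday
Step: datewheel.roll[n=212]
Result: 2175-08-31
Step: datewheel.pin[d=2119-10-09]
Result: 2119-10-09
Step: datewheel.pin[d=1809-02-25]
Result: 1809-02-25
Step: datewheel.gapto[d=1807-11-30]
Result: -453

Answer: 2175-08-31


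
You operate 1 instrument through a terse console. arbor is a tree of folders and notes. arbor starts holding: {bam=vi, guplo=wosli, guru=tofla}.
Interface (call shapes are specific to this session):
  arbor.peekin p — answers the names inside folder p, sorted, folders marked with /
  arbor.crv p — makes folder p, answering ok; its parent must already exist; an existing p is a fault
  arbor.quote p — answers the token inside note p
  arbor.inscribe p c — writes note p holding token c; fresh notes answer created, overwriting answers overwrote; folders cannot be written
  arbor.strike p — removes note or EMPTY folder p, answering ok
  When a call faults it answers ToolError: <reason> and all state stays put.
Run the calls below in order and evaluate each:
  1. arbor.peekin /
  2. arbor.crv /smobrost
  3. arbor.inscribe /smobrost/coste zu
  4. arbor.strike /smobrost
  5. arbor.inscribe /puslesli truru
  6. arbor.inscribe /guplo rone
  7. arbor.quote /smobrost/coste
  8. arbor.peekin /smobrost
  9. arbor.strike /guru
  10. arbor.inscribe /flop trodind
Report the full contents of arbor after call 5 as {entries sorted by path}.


Answer: {bam=vi, guplo=wosli, guru=tofla, puslesli=truru, smobrost/, smobrost/coste=zu}

Derivation:
==> peekin(p: /)
<== [bam, guplo, guru]
==> crv(p: /smobrost)
<== ok
==> inscribe(p: /smobrost/coste, c: zu)
<== created
==> strike(p: /smobrost)
<== ToolError: not empty
==> inscribe(p: /puslesli, c: truru)
<== created
==> inscribe(p: /guplo, c: rone)
<== overwrote
==> quote(p: /smobrost/coste)
<== zu
==> peekin(p: /smobrost)
<== [coste]
==> strike(p: /guru)
<== ok
==> inscribe(p: /flop, c: trodind)
<== created


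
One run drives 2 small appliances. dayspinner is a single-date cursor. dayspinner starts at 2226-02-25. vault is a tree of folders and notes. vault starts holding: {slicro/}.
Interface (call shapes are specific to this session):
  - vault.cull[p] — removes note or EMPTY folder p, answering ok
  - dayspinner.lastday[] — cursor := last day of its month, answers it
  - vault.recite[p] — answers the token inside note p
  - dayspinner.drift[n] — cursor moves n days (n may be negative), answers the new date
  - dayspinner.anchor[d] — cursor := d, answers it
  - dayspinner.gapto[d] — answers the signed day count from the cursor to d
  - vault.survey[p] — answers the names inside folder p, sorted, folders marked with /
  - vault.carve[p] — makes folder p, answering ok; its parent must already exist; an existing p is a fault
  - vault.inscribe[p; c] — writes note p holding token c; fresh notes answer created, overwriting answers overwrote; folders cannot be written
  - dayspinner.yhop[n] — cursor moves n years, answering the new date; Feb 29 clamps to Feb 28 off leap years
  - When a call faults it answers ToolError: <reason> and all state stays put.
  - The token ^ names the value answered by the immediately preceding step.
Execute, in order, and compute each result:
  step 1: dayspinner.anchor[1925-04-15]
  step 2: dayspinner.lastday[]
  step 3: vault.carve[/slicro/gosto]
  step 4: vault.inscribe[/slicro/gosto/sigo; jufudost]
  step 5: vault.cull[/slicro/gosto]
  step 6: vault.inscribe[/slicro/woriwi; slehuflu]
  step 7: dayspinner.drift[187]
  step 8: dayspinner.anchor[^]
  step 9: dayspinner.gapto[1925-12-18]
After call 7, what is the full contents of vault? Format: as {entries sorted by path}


Answer: {slicro/, slicro/gosto/, slicro/gosto/sigo=jufudost, slicro/woriwi=slehuflu}

Derivation:
Do: dayspinner.anchor[d='1925-04-15']
See: 1925-04-15
Do: dayspinner.lastday[]
See: 1925-04-30
Do: vault.carve[p='/slicro/gosto']
See: ok
Do: vault.inscribe[p='/slicro/gosto/sigo'; c='jufudost']
See: created
Do: vault.cull[p='/slicro/gosto']
See: ToolError: not empty
Do: vault.inscribe[p='/slicro/woriwi'; c='slehuflu']
See: created
Do: dayspinner.drift[n='187']
See: 1925-11-03
Do: dayspinner.anchor[d='^']
See: 1925-11-03
Do: dayspinner.gapto[d='1925-12-18']
See: 45


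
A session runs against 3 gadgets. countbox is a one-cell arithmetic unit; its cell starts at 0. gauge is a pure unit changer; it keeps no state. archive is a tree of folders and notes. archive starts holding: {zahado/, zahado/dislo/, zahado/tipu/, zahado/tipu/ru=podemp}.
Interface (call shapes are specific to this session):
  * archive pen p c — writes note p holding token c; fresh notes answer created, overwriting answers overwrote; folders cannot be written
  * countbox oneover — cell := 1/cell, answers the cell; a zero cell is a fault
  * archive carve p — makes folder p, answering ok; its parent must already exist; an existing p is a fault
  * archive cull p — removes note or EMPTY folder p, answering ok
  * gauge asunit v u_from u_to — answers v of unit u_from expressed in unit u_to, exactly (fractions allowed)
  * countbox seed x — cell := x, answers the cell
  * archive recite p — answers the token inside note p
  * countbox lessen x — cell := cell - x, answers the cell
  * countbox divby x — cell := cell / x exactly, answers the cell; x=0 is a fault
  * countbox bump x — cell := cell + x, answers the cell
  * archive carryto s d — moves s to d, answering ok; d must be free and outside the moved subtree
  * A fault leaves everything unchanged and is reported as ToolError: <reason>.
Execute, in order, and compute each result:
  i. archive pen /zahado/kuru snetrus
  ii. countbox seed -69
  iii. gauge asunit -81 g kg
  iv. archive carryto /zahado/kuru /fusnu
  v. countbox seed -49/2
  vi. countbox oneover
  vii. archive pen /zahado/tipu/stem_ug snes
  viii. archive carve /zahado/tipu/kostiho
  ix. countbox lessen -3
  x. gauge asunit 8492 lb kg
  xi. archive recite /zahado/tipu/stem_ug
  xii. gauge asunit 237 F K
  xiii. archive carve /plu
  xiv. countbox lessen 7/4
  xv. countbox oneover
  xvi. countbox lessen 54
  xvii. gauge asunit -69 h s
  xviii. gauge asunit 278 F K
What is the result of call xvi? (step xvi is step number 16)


Answer: -12602/237

Derivation:
! archive pen(p→/zahado/kuru, c→snetrus) == created
! countbox seed(x→-69) == -69
! gauge asunit(v→-81, u_from→g, u_to→kg) == -81/1000
! archive carryto(s→/zahado/kuru, d→/fusnu) == ok
! countbox seed(x→-49/2) == -49/2
! countbox oneover() == -2/49
! archive pen(p→/zahado/tipu/stem_ug, c→snes) == created
! archive carve(p→/zahado/tipu/kostiho) == ok
! countbox lessen(x→-3) == 145/49
! gauge asunit(v→8492, u_from→lb, u_to→kg) == 96297660151/25000000
! archive recite(p→/zahado/tipu/stem_ug) == snes
! gauge asunit(v→237, u_from→F, u_to→K) == 69667/180
! archive carve(p→/plu) == ok
! countbox lessen(x→7/4) == 237/196
! countbox oneover() == 196/237
! countbox lessen(x→54) == -12602/237
! gauge asunit(v→-69, u_from→h, u_to→s) == -248400
! gauge asunit(v→278, u_from→F, u_to→K) == 24589/60


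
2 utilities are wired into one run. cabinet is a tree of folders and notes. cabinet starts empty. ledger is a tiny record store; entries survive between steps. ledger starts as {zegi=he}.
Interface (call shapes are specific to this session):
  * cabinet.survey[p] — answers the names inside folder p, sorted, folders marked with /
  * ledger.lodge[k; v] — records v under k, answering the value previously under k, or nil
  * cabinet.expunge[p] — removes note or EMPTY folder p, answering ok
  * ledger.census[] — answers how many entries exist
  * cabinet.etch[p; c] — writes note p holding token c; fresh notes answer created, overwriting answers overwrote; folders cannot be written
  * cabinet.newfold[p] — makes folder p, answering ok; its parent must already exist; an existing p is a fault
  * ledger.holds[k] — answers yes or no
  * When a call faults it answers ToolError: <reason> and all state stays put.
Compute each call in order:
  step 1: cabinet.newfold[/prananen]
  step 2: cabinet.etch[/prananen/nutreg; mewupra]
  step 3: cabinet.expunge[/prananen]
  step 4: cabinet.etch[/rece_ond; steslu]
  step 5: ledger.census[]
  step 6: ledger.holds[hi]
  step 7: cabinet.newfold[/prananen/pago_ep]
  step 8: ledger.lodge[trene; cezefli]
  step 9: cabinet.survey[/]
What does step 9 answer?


Calling newfold with /prananen, and observe ok.
Calling etch with /prananen/nutreg, mewupra, which returns created.
Calling expunge with /prananen: ToolError: not empty.
Invoking etch with /rece_ond, steslu, yielding created.
Now I run census, — result: 1.
Calling holds with hi, which returns no.
I call newfold with /prananen/pago_ep, and observe ok.
I try lodge with trene, cezefli, and observe nil.
Calling survey with /, and observe [prananen/, rece_ond].

Answer: [prananen/, rece_ond]


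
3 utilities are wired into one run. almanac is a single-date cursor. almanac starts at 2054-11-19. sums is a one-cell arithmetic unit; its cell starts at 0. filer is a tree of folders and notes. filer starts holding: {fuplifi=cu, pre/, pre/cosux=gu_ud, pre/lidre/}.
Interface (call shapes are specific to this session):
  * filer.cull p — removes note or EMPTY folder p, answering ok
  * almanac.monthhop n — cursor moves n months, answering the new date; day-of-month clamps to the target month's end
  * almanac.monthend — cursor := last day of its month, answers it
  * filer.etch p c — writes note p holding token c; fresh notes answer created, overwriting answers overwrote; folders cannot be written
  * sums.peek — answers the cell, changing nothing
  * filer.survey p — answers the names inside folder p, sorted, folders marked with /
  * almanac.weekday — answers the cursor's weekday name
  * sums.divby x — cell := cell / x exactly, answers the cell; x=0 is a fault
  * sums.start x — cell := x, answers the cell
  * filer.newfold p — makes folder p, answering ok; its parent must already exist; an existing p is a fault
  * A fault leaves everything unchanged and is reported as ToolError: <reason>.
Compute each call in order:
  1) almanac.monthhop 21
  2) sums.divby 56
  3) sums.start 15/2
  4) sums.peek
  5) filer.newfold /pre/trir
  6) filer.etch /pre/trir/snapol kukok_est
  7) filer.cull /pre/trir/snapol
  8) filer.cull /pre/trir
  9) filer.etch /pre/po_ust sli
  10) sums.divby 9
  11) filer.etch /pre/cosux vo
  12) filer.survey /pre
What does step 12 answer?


Answer: [cosux, lidre/, po_ust]

Derivation:
Do: almanac.monthhop[n→21]
See: 2056-08-19
Do: sums.divby[x→56]
See: 0
Do: sums.start[x→15/2]
See: 15/2
Do: sums.peek[]
See: 15/2
Do: filer.newfold[p→/pre/trir]
See: ok
Do: filer.etch[p→/pre/trir/snapol; c→kukok_est]
See: created
Do: filer.cull[p→/pre/trir/snapol]
See: ok
Do: filer.cull[p→/pre/trir]
See: ok
Do: filer.etch[p→/pre/po_ust; c→sli]
See: created
Do: sums.divby[x→9]
See: 5/6
Do: filer.etch[p→/pre/cosux; c→vo]
See: overwrote
Do: filer.survey[p→/pre]
See: [cosux, lidre/, po_ust]


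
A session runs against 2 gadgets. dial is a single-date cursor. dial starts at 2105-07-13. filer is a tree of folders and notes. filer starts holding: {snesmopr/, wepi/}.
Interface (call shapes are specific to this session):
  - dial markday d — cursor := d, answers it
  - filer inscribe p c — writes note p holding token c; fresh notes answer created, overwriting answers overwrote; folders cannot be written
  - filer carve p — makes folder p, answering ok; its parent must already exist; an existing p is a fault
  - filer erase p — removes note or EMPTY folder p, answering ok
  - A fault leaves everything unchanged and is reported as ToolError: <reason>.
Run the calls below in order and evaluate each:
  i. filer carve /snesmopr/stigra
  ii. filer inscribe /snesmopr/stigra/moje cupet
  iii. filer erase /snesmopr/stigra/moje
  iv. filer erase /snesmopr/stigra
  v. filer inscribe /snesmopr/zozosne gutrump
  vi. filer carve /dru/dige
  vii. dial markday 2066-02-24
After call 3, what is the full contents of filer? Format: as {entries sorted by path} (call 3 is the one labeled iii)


Act: filer carve[p: /snesmopr/stigra]
Obs: ok
Act: filer inscribe[p: /snesmopr/stigra/moje; c: cupet]
Obs: created
Act: filer erase[p: /snesmopr/stigra/moje]
Obs: ok
Act: filer erase[p: /snesmopr/stigra]
Obs: ok
Act: filer inscribe[p: /snesmopr/zozosne; c: gutrump]
Obs: created
Act: filer carve[p: /dru/dige]
Obs: ToolError: no parent
Act: dial markday[d: 2066-02-24]
Obs: 2066-02-24

Answer: {snesmopr/, snesmopr/stigra/, wepi/}


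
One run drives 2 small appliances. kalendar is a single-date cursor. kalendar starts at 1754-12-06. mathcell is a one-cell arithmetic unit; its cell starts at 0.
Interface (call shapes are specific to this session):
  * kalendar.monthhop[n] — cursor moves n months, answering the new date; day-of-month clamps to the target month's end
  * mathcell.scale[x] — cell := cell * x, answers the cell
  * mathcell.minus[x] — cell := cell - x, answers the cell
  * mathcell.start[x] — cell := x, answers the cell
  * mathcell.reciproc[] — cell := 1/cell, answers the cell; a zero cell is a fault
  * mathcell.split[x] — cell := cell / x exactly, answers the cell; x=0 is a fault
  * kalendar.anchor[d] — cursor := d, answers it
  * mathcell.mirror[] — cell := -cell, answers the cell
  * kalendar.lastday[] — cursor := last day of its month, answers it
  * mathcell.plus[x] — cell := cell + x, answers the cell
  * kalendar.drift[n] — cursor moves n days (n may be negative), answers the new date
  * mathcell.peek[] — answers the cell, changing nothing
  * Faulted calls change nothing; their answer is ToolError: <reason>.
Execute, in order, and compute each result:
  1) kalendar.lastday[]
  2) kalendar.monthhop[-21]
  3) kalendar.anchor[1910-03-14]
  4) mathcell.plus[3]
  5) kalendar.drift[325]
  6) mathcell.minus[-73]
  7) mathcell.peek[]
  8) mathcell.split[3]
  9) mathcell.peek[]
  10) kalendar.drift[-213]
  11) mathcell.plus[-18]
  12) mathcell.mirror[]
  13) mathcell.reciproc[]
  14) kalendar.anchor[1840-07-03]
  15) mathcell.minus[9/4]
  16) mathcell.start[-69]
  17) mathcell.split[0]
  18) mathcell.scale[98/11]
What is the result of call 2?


Answer: 1753-03-31

Derivation:
·→ lastday()
·← 1754-12-31
·→ monthhop(-21)
·← 1753-03-31
·→ anchor(1910-03-14)
·← 1910-03-14
·→ plus(3)
·← 3
·→ drift(325)
·← 1911-02-02
·→ minus(-73)
·← 76
·→ peek()
·← 76
·→ split(3)
·← 76/3
·→ peek()
·← 76/3
·→ drift(-213)
·← 1910-07-04
·→ plus(-18)
·← 22/3
·→ mirror()
·← -22/3
·→ reciproc()
·← -3/22
·→ anchor(1840-07-03)
·← 1840-07-03
·→ minus(9/4)
·← -105/44
·→ start(-69)
·← -69
·→ split(0)
·← ToolError: division by zero
·→ scale(98/11)
·← -6762/11


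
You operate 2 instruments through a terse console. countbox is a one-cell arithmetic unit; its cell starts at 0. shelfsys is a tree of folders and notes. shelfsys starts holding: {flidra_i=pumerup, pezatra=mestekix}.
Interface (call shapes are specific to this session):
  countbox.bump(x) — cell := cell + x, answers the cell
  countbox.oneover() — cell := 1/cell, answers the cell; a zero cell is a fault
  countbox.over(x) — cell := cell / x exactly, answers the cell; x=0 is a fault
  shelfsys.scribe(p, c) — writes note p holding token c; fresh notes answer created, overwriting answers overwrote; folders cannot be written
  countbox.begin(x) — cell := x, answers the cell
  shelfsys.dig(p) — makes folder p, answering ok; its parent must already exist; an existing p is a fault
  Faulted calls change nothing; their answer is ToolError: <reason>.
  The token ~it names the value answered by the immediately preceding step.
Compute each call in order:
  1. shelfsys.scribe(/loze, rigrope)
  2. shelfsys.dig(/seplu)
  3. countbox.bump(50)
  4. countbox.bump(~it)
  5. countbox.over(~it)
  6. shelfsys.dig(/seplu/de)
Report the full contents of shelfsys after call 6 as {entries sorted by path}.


Answer: {flidra_i=pumerup, loze=rigrope, pezatra=mestekix, seplu/, seplu/de/}

Derivation:
$ shelfsys.scribe p: /loze c: rigrope
:: created
$ shelfsys.dig p: /seplu
:: ok
$ countbox.bump x: 50
:: 50
$ countbox.bump x: ~it
:: 100
$ countbox.over x: ~it
:: 1
$ shelfsys.dig p: /seplu/de
:: ok


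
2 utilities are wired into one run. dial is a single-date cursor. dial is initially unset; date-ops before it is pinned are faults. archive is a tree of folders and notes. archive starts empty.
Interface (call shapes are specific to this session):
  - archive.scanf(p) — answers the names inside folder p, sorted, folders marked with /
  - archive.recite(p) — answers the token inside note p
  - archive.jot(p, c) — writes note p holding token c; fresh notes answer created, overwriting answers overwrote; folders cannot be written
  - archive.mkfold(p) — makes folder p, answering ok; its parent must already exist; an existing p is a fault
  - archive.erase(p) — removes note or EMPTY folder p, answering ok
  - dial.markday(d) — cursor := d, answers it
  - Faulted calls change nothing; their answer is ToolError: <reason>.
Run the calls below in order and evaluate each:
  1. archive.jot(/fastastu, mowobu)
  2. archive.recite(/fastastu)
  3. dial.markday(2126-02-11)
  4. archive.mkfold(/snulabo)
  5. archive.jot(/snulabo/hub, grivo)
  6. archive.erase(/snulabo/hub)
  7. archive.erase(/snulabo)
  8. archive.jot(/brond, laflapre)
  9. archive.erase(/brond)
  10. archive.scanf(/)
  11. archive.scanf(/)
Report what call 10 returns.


Answer: [fastastu]

Derivation:
Step: archive.jot[/fastastu; mowobu]
Result: created
Step: archive.recite[/fastastu]
Result: mowobu
Step: dial.markday[2126-02-11]
Result: 2126-02-11
Step: archive.mkfold[/snulabo]
Result: ok
Step: archive.jot[/snulabo/hub; grivo]
Result: created
Step: archive.erase[/snulabo/hub]
Result: ok
Step: archive.erase[/snulabo]
Result: ok
Step: archive.jot[/brond; laflapre]
Result: created
Step: archive.erase[/brond]
Result: ok
Step: archive.scanf[/]
Result: [fastastu]
Step: archive.scanf[/]
Result: [fastastu]


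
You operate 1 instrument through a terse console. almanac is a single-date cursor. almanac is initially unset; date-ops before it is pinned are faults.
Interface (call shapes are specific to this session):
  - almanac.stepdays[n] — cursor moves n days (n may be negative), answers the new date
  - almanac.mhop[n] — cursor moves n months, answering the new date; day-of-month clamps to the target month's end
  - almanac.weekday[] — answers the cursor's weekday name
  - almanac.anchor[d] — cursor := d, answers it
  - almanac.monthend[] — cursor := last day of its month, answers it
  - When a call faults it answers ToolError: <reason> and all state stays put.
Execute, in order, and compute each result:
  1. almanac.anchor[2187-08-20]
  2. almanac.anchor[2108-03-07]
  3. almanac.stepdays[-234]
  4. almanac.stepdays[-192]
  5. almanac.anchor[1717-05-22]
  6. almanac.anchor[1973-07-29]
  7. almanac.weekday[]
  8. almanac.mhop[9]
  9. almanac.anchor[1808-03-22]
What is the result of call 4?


·→ anchor(2187-08-20)
·← 2187-08-20
·→ anchor(2108-03-07)
·← 2108-03-07
·→ stepdays(-234)
·← 2107-07-17
·→ stepdays(-192)
·← 2107-01-06
·→ anchor(1717-05-22)
·← 1717-05-22
·→ anchor(1973-07-29)
·← 1973-07-29
·→ weekday()
·← Sunday
·→ mhop(9)
·← 1974-04-29
·→ anchor(1808-03-22)
·← 1808-03-22

Answer: 2107-01-06


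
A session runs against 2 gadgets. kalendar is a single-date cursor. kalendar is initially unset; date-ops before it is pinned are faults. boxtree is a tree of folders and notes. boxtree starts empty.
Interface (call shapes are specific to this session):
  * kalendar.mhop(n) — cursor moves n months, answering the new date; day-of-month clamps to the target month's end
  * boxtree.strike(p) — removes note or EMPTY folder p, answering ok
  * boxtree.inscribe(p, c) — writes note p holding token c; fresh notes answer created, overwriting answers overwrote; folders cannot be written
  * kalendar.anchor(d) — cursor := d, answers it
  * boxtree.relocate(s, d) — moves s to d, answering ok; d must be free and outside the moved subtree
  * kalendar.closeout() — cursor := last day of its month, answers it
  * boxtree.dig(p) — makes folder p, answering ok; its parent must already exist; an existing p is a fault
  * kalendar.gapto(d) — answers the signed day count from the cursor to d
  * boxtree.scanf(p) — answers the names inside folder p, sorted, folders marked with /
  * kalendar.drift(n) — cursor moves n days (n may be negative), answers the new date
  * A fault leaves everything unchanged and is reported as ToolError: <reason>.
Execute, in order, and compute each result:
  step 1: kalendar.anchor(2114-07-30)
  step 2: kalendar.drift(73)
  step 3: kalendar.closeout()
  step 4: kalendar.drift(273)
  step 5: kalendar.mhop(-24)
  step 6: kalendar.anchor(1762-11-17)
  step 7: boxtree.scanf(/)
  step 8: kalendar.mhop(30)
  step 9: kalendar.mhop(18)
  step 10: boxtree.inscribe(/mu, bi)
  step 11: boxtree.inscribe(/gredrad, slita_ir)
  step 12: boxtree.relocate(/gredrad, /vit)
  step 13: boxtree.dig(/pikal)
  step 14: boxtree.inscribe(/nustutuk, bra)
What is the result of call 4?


I invoke kalendar.anchor with d: 2114-07-30, giving 2114-07-30.
Calling kalendar.drift with n: 73, → 2114-10-11.
I use kalendar.closeout(), and observe 2114-10-31.
I use kalendar.drift with n: 273, and observe 2115-07-31.
I use kalendar.mhop with n: -24, yielding 2113-07-31.
Now I run kalendar.anchor with d: 1762-11-17, giving 1762-11-17.
I use boxtree.scanf with p: /, — result: [].
Invoking kalendar.mhop with n: 30, → 1765-05-17.
Calling kalendar.mhop with n: 18: 1766-11-17.
I run boxtree.inscribe with p: /mu, c: bi, and see created.
Next I call boxtree.inscribe with p: /gredrad, c: slita_ir, and observe created.
Next I call boxtree.relocate with s: /gredrad, d: /vit, and observe ok.
Then boxtree.dig with p: /pikal, yielding ok.
I run boxtree.inscribe with p: /nustutuk, c: bra, giving created.

Answer: 2115-07-31


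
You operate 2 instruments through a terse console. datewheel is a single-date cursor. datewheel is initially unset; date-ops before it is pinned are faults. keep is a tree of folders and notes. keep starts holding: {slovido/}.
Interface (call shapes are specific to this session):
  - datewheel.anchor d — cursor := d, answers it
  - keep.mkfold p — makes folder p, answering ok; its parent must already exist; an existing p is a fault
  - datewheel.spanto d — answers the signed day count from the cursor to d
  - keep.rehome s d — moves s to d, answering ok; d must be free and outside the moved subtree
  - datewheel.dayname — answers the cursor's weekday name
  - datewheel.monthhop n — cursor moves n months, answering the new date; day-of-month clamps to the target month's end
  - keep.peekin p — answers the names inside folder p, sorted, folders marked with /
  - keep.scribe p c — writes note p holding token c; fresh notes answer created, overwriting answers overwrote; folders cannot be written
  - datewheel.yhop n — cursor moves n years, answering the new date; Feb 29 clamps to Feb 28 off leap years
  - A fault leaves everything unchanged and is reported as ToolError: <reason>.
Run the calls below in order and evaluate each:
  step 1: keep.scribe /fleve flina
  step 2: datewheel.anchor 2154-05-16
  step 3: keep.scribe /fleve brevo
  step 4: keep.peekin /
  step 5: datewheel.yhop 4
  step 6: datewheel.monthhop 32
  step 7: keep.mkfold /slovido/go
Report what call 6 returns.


// keep.scribe(p→/fleve, c→flina) -> created
// datewheel.anchor(d→2154-05-16) -> 2154-05-16
// keep.scribe(p→/fleve, c→brevo) -> overwrote
// keep.peekin(p→/) -> [fleve, slovido/]
// datewheel.yhop(n→4) -> 2158-05-16
// datewheel.monthhop(n→32) -> 2161-01-16
// keep.mkfold(p→/slovido/go) -> ok

Answer: 2161-01-16


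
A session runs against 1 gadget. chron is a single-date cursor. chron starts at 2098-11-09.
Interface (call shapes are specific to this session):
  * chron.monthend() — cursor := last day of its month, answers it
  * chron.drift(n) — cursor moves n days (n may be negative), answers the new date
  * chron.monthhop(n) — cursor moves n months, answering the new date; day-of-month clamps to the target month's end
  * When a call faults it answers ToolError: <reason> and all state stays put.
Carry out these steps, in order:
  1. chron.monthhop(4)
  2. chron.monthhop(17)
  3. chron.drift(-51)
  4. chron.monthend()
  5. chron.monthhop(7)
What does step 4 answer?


Answer: 2100-06-30

Derivation:
// 1. chron.monthhop(4) => 2099-03-09
// 2. chron.monthhop(17) => 2100-08-09
// 3. chron.drift(-51) => 2100-06-19
// 4. chron.monthend() => 2100-06-30
// 5. chron.monthhop(7) => 2101-01-30
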